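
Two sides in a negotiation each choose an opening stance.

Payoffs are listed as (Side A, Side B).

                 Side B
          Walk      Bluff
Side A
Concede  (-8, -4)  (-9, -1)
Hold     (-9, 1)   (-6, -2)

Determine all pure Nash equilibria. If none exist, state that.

none

Mark each player's best response to every combination of opponents' strategies; a profile where every player is best-responding is a pure Nash equilibrium.
Side A against Walk: payoffs -8, -9 → best response Concede.
Side A against Bluff: payoffs -9, -6 → best response Hold.
Side B against Concede: payoffs -4, -1 → best response Bluff.
Side B against Hold: payoffs 1, -2 → best response Walk.
No profile is a mutual best response for all players.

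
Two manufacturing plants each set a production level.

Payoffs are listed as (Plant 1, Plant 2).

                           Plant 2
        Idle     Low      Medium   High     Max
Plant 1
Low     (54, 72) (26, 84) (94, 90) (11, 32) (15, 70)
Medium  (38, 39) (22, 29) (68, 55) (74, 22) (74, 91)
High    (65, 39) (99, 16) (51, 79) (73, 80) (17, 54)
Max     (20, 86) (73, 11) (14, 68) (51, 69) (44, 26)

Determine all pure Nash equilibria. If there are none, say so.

Mark each player's best response to every combination of opponents' strategies; a profile where every player is best-responding is a pure Nash equilibrium.
Plant 1 against Idle: payoffs 54, 38, 65, 20 → best response High.
Plant 1 against Low: payoffs 26, 22, 99, 73 → best response High.
Plant 1 against Medium: payoffs 94, 68, 51, 14 → best response Low.
Plant 1 against High: payoffs 11, 74, 73, 51 → best response Medium.
Plant 1 against Max: payoffs 15, 74, 17, 44 → best response Medium.
Plant 2 against Low: payoffs 72, 84, 90, 32, 70 → best response Medium.
Plant 2 against Medium: payoffs 39, 29, 55, 22, 91 → best response Max.
Plant 2 against High: payoffs 39, 16, 79, 80, 54 → best response High.
Plant 2 against Max: payoffs 86, 11, 68, 69, 26 → best response Idle.
Mutual best responses: (Low, Medium); (Medium, Max).

The pure Nash equilibria are (Low, Medium); (Medium, Max).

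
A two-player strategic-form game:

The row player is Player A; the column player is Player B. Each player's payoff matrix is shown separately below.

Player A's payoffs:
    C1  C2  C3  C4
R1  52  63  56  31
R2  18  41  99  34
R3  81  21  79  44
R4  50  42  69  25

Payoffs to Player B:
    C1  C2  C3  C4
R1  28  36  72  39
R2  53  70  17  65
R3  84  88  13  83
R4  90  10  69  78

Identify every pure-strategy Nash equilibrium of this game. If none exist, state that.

(R1, C1): Player A can switch to R3 (52 → 81). Not NE.
(R1, C2): Player B can switch to C3 (36 → 72). Not NE.
(R1, C3): Player A can switch to R2 (56 → 99). Not NE.
(R1, C4): Player A can switch to R2 (31 → 34). Not NE.
(R2, C1): Player A can switch to R1 (18 → 52). Not NE.
(R2, C2): Player A can switch to R1 (41 → 63). Not NE.
(R2, C3): Player B can switch to C1 (17 → 53). Not NE.
(R2, C4): Player A can switch to R3 (34 → 44). Not NE.
(R3, C1): Player B can switch to C2 (84 → 88). Not NE.
(R3, C2): Player A can switch to R1 (21 → 63). Not NE.
(The remaining 6 profiles each have a profitable deviation by the same check.)

No pure-strategy Nash equilibrium.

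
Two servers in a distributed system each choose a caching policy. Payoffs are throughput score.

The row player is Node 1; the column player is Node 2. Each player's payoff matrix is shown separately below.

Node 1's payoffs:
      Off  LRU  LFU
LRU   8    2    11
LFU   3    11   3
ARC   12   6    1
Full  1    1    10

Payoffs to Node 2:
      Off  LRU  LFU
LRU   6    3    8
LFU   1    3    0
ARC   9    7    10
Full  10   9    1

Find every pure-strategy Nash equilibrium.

(LRU, Off): Node 1 can switch to ARC (8 → 12). Not NE.
(LRU, LRU): Node 1 can switch to LFU (2 → 11). Not NE.
(LRU, LFU): Node 1 gets 11, best alternative 10; Node 2 gets 8, best alternative 6. No profitable deviation — NE.
(LFU, Off): Node 1 can switch to LRU (3 → 8). Not NE.
(LFU, LRU): Node 1 gets 11, best alternative 6; Node 2 gets 3, best alternative 1. No profitable deviation — NE.
(LFU, LFU): Node 1 can switch to LRU (3 → 11). Not NE.
(ARC, Off): Node 2 can switch to LFU (9 → 10). Not NE.
(ARC, LRU): Node 1 can switch to LFU (6 → 11). Not NE.
(ARC, LFU): Node 1 can switch to LRU (1 → 11). Not NE.
(Full, Off): Node 1 can switch to LRU (1 → 8). Not NE.
(Full, LRU): Node 1 can switch to LRU (1 → 2). Not NE.
(Full, LFU): Node 1 can switch to LRU (10 → 11). Not NE.

(LRU, LFU) and (LFU, LRU)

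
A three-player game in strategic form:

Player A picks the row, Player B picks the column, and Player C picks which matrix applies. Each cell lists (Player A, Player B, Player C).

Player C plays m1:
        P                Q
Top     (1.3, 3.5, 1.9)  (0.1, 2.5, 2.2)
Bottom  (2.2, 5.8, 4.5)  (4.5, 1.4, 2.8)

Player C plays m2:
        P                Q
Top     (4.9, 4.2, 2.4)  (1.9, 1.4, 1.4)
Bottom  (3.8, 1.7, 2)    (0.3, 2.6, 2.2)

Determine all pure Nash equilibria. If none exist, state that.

The pure Nash equilibria are (Top, P, m2) and (Bottom, P, m1).

For each strategy profile, look for a profitable unilateral deviation.
(Top, P, m1): Player A can switch to Bottom (1.3 → 2.2). Not NE.
(Top, P, m2): Player A gets 4.9, best alternative 3.8; Player B gets 4.2, best alternative 1.4; Player C gets 2.4, best alternative 1.9. No profitable deviation — NE.
(Top, Q, m1): Player A can switch to Bottom (0.1 → 4.5). Not NE.
(Top, Q, m2): Player B can switch to P (1.4 → 4.2). Not NE.
(Bottom, P, m1): Player A gets 2.2, best alternative 1.3; Player B gets 5.8, best alternative 1.4; Player C gets 4.5, best alternative 2. No profitable deviation — NE.
(Bottom, P, m2): Player A can switch to Top (3.8 → 4.9). Not NE.
(Bottom, Q, m1): Player B can switch to P (1.4 → 5.8). Not NE.
(Bottom, Q, m2): Player A can switch to Top (0.3 → 1.9). Not NE.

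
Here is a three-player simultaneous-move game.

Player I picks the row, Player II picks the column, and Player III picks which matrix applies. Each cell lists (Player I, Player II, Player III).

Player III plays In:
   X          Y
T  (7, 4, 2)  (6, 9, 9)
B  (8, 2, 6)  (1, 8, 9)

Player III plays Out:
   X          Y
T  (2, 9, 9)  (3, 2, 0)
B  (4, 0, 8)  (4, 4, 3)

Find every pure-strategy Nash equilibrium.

Player I against (X, In): payoffs 7, 8 → best response B.
Player I against (X, Out): payoffs 2, 4 → best response B.
Player I against (Y, In): payoffs 6, 1 → best response T.
Player I against (Y, Out): payoffs 3, 4 → best response B.
Player II against (T, In): payoffs 4, 9 → best response Y.
Player II against (T, Out): payoffs 9, 2 → best response X.
Player II against (B, In): payoffs 2, 8 → best response Y.
Player II against (B, Out): payoffs 0, 4 → best response Y.
Player III against (T, X): payoffs 2, 9 → best response Out.
Player III against (T, Y): payoffs 9, 0 → best response In.
Player III against (B, X): payoffs 6, 8 → best response Out.
Player III against (B, Y): payoffs 9, 3 → best response In.
Mutual best responses: (T, Y, In).

Pure NE: (T, Y, In)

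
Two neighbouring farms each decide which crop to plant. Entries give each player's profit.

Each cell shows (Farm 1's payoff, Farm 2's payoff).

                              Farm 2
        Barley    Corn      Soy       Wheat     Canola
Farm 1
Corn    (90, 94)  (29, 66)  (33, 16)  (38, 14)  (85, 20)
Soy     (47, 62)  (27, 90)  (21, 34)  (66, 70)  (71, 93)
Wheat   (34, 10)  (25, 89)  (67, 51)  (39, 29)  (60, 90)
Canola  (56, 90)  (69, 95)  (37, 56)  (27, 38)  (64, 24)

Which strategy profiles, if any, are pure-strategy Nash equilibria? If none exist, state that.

(Corn, Barley): Farm 1 gets 90, best alternative 56; Farm 2 gets 94, best alternative 66. No profitable deviation — NE.
(Corn, Corn): Farm 1 can switch to Canola (29 → 69). Not NE.
(Corn, Soy): Farm 1 can switch to Wheat (33 → 67). Not NE.
(Corn, Wheat): Farm 1 can switch to Soy (38 → 66). Not NE.
(Corn, Canola): Farm 2 can switch to Barley (20 → 94). Not NE.
(Soy, Barley): Farm 1 can switch to Corn (47 → 90). Not NE.
(Soy, Corn): Farm 1 can switch to Corn (27 → 29). Not NE.
(Soy, Soy): Farm 1 can switch to Corn (21 → 33). Not NE.
(Soy, Wheat): Farm 2 can switch to Corn (70 → 90). Not NE.
(Canola, Corn): Farm 1 gets 69, best alternative 29; Farm 2 gets 95, best alternative 90. No profitable deviation — NE.
(The remaining 10 profiles each have a profitable deviation by the same check.)

(Corn, Barley) and (Canola, Corn)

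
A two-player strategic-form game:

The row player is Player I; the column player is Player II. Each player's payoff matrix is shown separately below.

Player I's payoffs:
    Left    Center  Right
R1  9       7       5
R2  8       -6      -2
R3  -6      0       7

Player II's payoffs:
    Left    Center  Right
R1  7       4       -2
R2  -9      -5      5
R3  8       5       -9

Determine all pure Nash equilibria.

Mark each player's best response to every combination of opponents' strategies; a profile where every player is best-responding is a pure Nash equilibrium.
Player I against Left: payoffs 9, 8, -6 → best response R1.
Player I against Center: payoffs 7, -6, 0 → best response R1.
Player I against Right: payoffs 5, -2, 7 → best response R3.
Player II against R1: payoffs 7, 4, -2 → best response Left.
Player II against R2: payoffs -9, -5, 5 → best response Right.
Player II against R3: payoffs 8, 5, -9 → best response Left.
Mutual best responses: (R1, Left).

(R1, Left)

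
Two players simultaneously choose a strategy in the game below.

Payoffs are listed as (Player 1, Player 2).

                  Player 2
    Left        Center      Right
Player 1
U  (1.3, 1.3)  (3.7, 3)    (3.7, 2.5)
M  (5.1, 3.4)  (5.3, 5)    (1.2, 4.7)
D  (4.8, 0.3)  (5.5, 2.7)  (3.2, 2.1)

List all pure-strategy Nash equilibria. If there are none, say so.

Mark each player's best response to every combination of opponents' strategies; a profile where every player is best-responding is a pure Nash equilibrium.
Player 1 against Left: payoffs 1.3, 5.1, 4.8 → best response M.
Player 1 against Center: payoffs 3.7, 5.3, 5.5 → best response D.
Player 1 against Right: payoffs 3.7, 1.2, 3.2 → best response U.
Player 2 against U: payoffs 1.3, 3, 2.5 → best response Center.
Player 2 against M: payoffs 3.4, 5, 4.7 → best response Center.
Player 2 against D: payoffs 0.3, 2.7, 2.1 → best response Center.
Mutual best responses: (D, Center).

The unique pure-strategy Nash equilibrium is (D, Center).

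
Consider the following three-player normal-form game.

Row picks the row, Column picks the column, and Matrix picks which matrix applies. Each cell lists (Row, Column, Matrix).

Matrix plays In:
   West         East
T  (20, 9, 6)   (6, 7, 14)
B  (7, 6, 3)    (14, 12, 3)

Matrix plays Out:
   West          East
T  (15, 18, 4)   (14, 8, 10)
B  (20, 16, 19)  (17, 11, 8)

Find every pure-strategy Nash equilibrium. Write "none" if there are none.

Mark each player's best response to every combination of opponents' strategies; a profile where every player is best-responding is a pure Nash equilibrium.
Row against (West, In): payoffs 20, 7 → best response T.
Row against (West, Out): payoffs 15, 20 → best response B.
Row against (East, In): payoffs 6, 14 → best response B.
Row against (East, Out): payoffs 14, 17 → best response B.
Column against (T, In): payoffs 9, 7 → best response West.
Column against (T, Out): payoffs 18, 8 → best response West.
Column against (B, In): payoffs 6, 12 → best response East.
Column against (B, Out): payoffs 16, 11 → best response West.
Matrix against (T, West): payoffs 6, 4 → best response In.
Matrix against (T, East): payoffs 14, 10 → best response In.
Matrix against (B, West): payoffs 3, 19 → best response Out.
Matrix against (B, East): payoffs 3, 8 → best response Out.
Mutual best responses: (T, West, In); (B, West, Out).

(T, West, In), (B, West, Out)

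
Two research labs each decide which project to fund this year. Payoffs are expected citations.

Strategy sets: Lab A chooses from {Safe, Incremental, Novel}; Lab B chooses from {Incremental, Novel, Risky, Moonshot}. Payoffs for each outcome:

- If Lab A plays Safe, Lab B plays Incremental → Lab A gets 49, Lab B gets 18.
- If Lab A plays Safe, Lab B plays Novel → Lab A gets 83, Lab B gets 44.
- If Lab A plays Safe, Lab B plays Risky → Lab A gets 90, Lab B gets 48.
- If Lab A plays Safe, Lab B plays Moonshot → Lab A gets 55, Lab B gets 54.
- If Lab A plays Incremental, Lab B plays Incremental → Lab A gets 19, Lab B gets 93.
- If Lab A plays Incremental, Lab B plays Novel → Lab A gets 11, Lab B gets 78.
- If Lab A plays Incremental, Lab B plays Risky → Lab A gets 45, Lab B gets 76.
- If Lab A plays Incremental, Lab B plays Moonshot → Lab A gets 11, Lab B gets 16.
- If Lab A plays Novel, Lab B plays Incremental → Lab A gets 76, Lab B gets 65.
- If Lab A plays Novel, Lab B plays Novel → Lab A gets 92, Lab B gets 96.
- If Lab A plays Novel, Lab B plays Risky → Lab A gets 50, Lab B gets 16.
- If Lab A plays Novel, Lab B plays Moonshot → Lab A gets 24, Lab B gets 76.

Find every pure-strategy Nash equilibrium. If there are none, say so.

The pure Nash equilibria are (Safe, Moonshot), (Novel, Novel).

Mark each player's best response to every combination of opponents' strategies; a profile where every player is best-responding is a pure Nash equilibrium.
Lab A against Incremental: payoffs 49, 19, 76 → best response Novel.
Lab A against Novel: payoffs 83, 11, 92 → best response Novel.
Lab A against Risky: payoffs 90, 45, 50 → best response Safe.
Lab A against Moonshot: payoffs 55, 11, 24 → best response Safe.
Lab B against Safe: payoffs 18, 44, 48, 54 → best response Moonshot.
Lab B against Incremental: payoffs 93, 78, 76, 16 → best response Incremental.
Lab B against Novel: payoffs 65, 96, 16, 76 → best response Novel.
Mutual best responses: (Safe, Moonshot); (Novel, Novel).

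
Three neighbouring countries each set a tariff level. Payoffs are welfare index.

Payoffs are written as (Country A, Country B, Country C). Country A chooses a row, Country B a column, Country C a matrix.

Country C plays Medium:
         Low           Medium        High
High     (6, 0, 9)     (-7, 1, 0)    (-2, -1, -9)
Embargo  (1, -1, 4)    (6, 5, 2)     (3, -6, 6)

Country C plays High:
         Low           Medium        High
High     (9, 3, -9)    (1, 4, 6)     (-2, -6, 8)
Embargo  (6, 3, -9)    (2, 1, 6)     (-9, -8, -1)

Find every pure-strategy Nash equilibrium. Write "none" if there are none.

(High, Low, Medium): Country B can switch to Medium (0 → 1). Not NE.
(High, Low, High): Country B can switch to Medium (3 → 4). Not NE.
(High, Medium, Medium): Country A can switch to Embargo (-7 → 6). Not NE.
(High, Medium, High): Country A can switch to Embargo (1 → 2). Not NE.
(High, High, Medium): Country A can switch to Embargo (-2 → 3). Not NE.
(High, High, High): Country B can switch to Low (-6 → 3). Not NE.
(Embargo, Low, Medium): Country A can switch to High (1 → 6). Not NE.
(Embargo, Low, High): Country A can switch to High (6 → 9). Not NE.
(Embargo, Medium, Medium): Country C can switch to High (2 → 6). Not NE.
(Embargo, Medium, High): Country B can switch to Low (1 → 3). Not NE.
(The remaining 2 profiles each have a profitable deviation by the same check.)

No pure-strategy Nash equilibrium.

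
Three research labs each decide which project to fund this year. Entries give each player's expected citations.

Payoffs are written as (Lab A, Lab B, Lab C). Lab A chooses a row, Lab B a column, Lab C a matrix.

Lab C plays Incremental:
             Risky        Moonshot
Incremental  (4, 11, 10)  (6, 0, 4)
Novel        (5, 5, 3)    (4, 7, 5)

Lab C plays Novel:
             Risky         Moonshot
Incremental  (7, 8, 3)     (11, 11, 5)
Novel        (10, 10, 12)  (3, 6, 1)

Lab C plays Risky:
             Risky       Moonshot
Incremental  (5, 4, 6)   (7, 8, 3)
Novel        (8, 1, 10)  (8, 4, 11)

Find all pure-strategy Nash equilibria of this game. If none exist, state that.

(Incremental, Moonshot, Novel) and (Novel, Risky, Novel) and (Novel, Moonshot, Risky)

(Incremental, Risky, Incremental): Lab A can switch to Novel (4 → 5). Not NE.
(Incremental, Risky, Novel): Lab A can switch to Novel (7 → 10). Not NE.
(Incremental, Risky, Risky): Lab A can switch to Novel (5 → 8). Not NE.
(Incremental, Moonshot, Incremental): Lab B can switch to Risky (0 → 11). Not NE.
(Incremental, Moonshot, Novel): Lab A gets 11, best alternative 3; Lab B gets 11, best alternative 8; Lab C gets 5, best alternative 4. No profitable deviation — NE.
(Incremental, Moonshot, Risky): Lab A can switch to Novel (7 → 8). Not NE.
(Novel, Risky, Incremental): Lab B can switch to Moonshot (5 → 7). Not NE.
(Novel, Risky, Novel): Lab A gets 10, best alternative 7; Lab B gets 10, best alternative 6; Lab C gets 12, best alternative 10. No profitable deviation — NE.
(Novel, Moonshot, Risky): Lab A gets 8, best alternative 7; Lab B gets 4, best alternative 1; Lab C gets 11, best alternative 5. No profitable deviation — NE.
(The remaining 3 profiles each have a profitable deviation by the same check.)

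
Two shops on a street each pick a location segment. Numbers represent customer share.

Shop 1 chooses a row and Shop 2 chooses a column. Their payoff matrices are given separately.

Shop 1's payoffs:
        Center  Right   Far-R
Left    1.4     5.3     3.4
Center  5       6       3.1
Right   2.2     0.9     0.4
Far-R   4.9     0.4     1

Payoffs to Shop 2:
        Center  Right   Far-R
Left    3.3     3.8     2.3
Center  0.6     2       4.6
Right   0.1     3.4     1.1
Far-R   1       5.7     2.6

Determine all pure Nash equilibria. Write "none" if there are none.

(Left, Center): Shop 1 can switch to Center (1.4 → 5). Not NE.
(Left, Right): Shop 1 can switch to Center (5.3 → 6). Not NE.
(Left, Far-R): Shop 2 can switch to Center (2.3 → 3.3). Not NE.
(Center, Center): Shop 2 can switch to Right (0.6 → 2). Not NE.
(Center, Right): Shop 2 can switch to Far-R (2 → 4.6). Not NE.
(Center, Far-R): Shop 1 can switch to Left (3.1 → 3.4). Not NE.
(The remaining 6 profiles each have a profitable deviation by the same check.)

There is no pure-strategy Nash equilibrium.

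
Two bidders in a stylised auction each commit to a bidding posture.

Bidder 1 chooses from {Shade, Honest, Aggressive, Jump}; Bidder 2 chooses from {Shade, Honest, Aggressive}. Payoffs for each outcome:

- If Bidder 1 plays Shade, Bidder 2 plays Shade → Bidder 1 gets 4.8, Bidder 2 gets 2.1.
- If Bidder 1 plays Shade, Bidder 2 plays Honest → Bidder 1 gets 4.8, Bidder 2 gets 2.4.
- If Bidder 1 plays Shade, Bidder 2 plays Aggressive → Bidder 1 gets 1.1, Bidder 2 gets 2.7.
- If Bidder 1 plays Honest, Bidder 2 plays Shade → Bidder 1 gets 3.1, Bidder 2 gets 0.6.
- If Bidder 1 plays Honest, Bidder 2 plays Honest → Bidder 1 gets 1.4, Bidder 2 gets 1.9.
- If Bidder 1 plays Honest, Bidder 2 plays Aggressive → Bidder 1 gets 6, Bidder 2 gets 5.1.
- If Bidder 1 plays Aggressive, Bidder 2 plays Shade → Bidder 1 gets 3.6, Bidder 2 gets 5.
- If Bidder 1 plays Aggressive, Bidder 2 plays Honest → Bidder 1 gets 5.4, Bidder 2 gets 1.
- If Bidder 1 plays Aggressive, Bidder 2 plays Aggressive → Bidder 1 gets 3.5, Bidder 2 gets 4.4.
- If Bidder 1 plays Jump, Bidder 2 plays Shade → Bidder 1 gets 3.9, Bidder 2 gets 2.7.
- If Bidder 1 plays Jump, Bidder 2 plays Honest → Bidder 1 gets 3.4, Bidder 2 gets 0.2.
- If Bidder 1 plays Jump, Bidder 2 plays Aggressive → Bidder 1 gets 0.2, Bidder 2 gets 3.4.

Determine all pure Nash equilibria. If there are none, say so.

Pure NE: (Honest, Aggressive)

(Shade, Shade): Bidder 2 can switch to Honest (2.1 → 2.4). Not NE.
(Shade, Honest): Bidder 1 can switch to Aggressive (4.8 → 5.4). Not NE.
(Shade, Aggressive): Bidder 1 can switch to Honest (1.1 → 6). Not NE.
(Honest, Shade): Bidder 1 can switch to Shade (3.1 → 4.8). Not NE.
(Honest, Honest): Bidder 1 can switch to Shade (1.4 → 4.8). Not NE.
(Honest, Aggressive): Bidder 1 gets 6, best alternative 3.5; Bidder 2 gets 5.1, best alternative 1.9. No profitable deviation — NE.
(Aggressive, Shade): Bidder 1 can switch to Shade (3.6 → 4.8). Not NE.
(The remaining 5 profiles each have a profitable deviation by the same check.)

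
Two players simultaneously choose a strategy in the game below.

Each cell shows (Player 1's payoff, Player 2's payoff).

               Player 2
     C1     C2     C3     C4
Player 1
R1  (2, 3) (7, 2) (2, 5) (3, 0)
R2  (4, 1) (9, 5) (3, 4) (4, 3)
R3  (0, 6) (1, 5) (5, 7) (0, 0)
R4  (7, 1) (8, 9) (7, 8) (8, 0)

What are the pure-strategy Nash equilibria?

For each player, find the best response to each opponent profile; mutual best responses are the pure NE.
Player 1 against C1: payoffs 2, 4, 0, 7 → best response R4.
Player 1 against C2: payoffs 7, 9, 1, 8 → best response R2.
Player 1 against C3: payoffs 2, 3, 5, 7 → best response R4.
Player 1 against C4: payoffs 3, 4, 0, 8 → best response R4.
Player 2 against R1: payoffs 3, 2, 5, 0 → best response C3.
Player 2 against R2: payoffs 1, 5, 4, 3 → best response C2.
Player 2 against R3: payoffs 6, 5, 7, 0 → best response C3.
Player 2 against R4: payoffs 1, 9, 8, 0 → best response C2.
Mutual best responses: (R2, C2).

The unique pure-strategy Nash equilibrium is (R2, C2).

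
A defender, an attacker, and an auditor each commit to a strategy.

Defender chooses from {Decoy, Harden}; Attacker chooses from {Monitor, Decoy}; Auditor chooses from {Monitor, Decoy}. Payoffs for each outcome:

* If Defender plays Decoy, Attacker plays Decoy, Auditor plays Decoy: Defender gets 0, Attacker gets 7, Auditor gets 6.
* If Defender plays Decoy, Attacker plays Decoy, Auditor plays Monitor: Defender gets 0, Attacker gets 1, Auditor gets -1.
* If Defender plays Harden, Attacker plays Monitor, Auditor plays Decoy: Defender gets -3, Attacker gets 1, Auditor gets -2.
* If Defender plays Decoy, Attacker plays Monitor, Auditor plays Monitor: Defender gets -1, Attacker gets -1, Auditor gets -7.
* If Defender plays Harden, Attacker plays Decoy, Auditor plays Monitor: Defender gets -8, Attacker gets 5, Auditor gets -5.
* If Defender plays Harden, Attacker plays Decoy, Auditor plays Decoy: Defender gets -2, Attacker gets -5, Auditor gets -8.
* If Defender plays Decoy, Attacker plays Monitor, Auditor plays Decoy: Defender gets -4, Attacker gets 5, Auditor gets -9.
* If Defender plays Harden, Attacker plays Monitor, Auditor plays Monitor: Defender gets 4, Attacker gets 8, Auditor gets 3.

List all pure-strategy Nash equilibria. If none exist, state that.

Defender against (Monitor, Monitor): payoffs -1, 4 → best response Harden.
Defender against (Monitor, Decoy): payoffs -4, -3 → best response Harden.
Defender against (Decoy, Monitor): payoffs 0, -8 → best response Decoy.
Defender against (Decoy, Decoy): payoffs 0, -2 → best response Decoy.
Attacker against (Decoy, Monitor): payoffs -1, 1 → best response Decoy.
Attacker against (Decoy, Decoy): payoffs 5, 7 → best response Decoy.
Attacker against (Harden, Monitor): payoffs 8, 5 → best response Monitor.
Attacker against (Harden, Decoy): payoffs 1, -5 → best response Monitor.
Auditor against (Decoy, Monitor): payoffs -7, -9 → best response Monitor.
Auditor against (Decoy, Decoy): payoffs -1, 6 → best response Decoy.
Auditor against (Harden, Monitor): payoffs 3, -2 → best response Monitor.
Auditor against (Harden, Decoy): payoffs -5, -8 → best response Monitor.
Mutual best responses: (Decoy, Decoy, Decoy); (Harden, Monitor, Monitor).

(Decoy, Decoy, Decoy); (Harden, Monitor, Monitor)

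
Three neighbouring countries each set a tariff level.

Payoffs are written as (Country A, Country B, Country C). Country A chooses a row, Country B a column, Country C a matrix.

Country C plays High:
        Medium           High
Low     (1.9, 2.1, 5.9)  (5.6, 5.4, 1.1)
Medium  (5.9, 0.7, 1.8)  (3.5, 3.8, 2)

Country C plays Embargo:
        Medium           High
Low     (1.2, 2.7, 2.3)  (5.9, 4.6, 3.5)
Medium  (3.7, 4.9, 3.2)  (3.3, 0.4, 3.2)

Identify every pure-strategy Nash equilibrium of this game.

Mark each player's best response to every combination of opponents' strategies; a profile where every player is best-responding is a pure Nash equilibrium.
Country A against (Medium, High): payoffs 1.9, 5.9 → best response Medium.
Country A against (Medium, Embargo): payoffs 1.2, 3.7 → best response Medium.
Country A against (High, High): payoffs 5.6, 3.5 → best response Low.
Country A against (High, Embargo): payoffs 5.9, 3.3 → best response Low.
Country B against (Low, High): payoffs 2.1, 5.4 → best response High.
Country B against (Low, Embargo): payoffs 2.7, 4.6 → best response High.
Country B against (Medium, High): payoffs 0.7, 3.8 → best response High.
Country B against (Medium, Embargo): payoffs 4.9, 0.4 → best response Medium.
Country C against (Low, Medium): payoffs 5.9, 2.3 → best response High.
Country C against (Low, High): payoffs 1.1, 3.5 → best response Embargo.
Country C against (Medium, Medium): payoffs 1.8, 3.2 → best response Embargo.
Country C against (Medium, High): payoffs 2, 3.2 → best response Embargo.
Mutual best responses: (Low, High, Embargo); (Medium, Medium, Embargo).

Pure-strategy Nash equilibria: (Low, High, Embargo); (Medium, Medium, Embargo)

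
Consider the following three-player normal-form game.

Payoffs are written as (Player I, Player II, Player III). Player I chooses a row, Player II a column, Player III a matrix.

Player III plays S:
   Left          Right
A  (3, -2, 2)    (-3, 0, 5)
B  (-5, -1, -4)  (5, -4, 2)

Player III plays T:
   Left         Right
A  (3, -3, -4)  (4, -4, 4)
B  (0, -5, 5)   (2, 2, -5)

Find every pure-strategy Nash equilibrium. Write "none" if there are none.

none

(A, Left, S): Player II can switch to Right (-2 → 0). Not NE.
(A, Left, T): Player III can switch to S (-4 → 2). Not NE.
(A, Right, S): Player I can switch to B (-3 → 5). Not NE.
(A, Right, T): Player II can switch to Left (-4 → -3). Not NE.
(B, Left, S): Player I can switch to A (-5 → 3). Not NE.
(B, Left, T): Player I can switch to A (0 → 3). Not NE.
(B, Right, S): Player II can switch to Left (-4 → -1). Not NE.
(B, Right, T): Player I can switch to A (2 → 4). Not NE.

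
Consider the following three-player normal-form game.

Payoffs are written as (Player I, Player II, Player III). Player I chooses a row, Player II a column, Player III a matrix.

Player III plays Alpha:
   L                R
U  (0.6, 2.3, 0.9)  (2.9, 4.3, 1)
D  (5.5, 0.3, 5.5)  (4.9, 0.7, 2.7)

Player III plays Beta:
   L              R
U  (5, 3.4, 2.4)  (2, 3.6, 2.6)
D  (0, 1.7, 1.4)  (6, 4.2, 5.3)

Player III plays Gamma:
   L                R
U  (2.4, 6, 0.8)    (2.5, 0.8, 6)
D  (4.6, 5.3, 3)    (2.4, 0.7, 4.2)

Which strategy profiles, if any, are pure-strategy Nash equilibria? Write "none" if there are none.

(D, R, Beta)

Player I against (L, Alpha): payoffs 0.6, 5.5 → best response D.
Player I against (L, Beta): payoffs 5, 0 → best response U.
Player I against (L, Gamma): payoffs 2.4, 4.6 → best response D.
Player I against (R, Alpha): payoffs 2.9, 4.9 → best response D.
Player I against (R, Beta): payoffs 2, 6 → best response D.
Player I against (R, Gamma): payoffs 2.5, 2.4 → best response U.
Player II against (U, Alpha): payoffs 2.3, 4.3 → best response R.
Player II against (U, Beta): payoffs 3.4, 3.6 → best response R.
Player II against (U, Gamma): payoffs 6, 0.8 → best response L.
Player II against (D, Alpha): payoffs 0.3, 0.7 → best response R.
Player II against (D, Beta): payoffs 1.7, 4.2 → best response R.
Player II against (D, Gamma): payoffs 5.3, 0.7 → best response L.
Player III against (U, L): payoffs 0.9, 2.4, 0.8 → best response Beta.
Player III against (U, R): payoffs 1, 2.6, 6 → best response Gamma.
Player III against (D, L): payoffs 5.5, 1.4, 3 → best response Alpha.
Player III against (D, R): payoffs 2.7, 5.3, 4.2 → best response Beta.
Mutual best responses: (D, R, Beta).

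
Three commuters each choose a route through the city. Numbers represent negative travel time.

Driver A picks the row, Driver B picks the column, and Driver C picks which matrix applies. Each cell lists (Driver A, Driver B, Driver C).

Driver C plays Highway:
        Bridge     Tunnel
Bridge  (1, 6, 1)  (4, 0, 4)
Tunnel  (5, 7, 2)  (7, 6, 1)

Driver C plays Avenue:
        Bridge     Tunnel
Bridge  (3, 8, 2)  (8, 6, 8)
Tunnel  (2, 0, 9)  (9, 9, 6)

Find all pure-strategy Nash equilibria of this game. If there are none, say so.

Pure-strategy Nash equilibria: (Bridge, Bridge, Avenue), (Tunnel, Tunnel, Avenue)

Mark each player's best response to every combination of opponents' strategies; a profile where every player is best-responding is a pure Nash equilibrium.
Driver A against (Bridge, Highway): payoffs 1, 5 → best response Tunnel.
Driver A against (Bridge, Avenue): payoffs 3, 2 → best response Bridge.
Driver A against (Tunnel, Highway): payoffs 4, 7 → best response Tunnel.
Driver A against (Tunnel, Avenue): payoffs 8, 9 → best response Tunnel.
Driver B against (Bridge, Highway): payoffs 6, 0 → best response Bridge.
Driver B against (Bridge, Avenue): payoffs 8, 6 → best response Bridge.
Driver B against (Tunnel, Highway): payoffs 7, 6 → best response Bridge.
Driver B against (Tunnel, Avenue): payoffs 0, 9 → best response Tunnel.
Driver C against (Bridge, Bridge): payoffs 1, 2 → best response Avenue.
Driver C against (Bridge, Tunnel): payoffs 4, 8 → best response Avenue.
Driver C against (Tunnel, Bridge): payoffs 2, 9 → best response Avenue.
Driver C against (Tunnel, Tunnel): payoffs 1, 6 → best response Avenue.
Mutual best responses: (Bridge, Bridge, Avenue); (Tunnel, Tunnel, Avenue).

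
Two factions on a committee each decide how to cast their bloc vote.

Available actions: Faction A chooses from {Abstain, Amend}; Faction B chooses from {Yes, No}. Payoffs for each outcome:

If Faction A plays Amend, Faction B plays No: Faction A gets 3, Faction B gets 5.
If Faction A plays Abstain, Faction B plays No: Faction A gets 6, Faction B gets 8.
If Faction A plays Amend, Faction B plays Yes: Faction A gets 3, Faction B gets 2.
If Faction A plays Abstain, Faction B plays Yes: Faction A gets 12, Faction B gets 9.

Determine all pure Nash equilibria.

(Abstain, Yes)

Faction A against Yes: payoffs 12, 3 → best response Abstain.
Faction A against No: payoffs 6, 3 → best response Abstain.
Faction B against Abstain: payoffs 9, 8 → best response Yes.
Faction B against Amend: payoffs 2, 5 → best response No.
Mutual best responses: (Abstain, Yes).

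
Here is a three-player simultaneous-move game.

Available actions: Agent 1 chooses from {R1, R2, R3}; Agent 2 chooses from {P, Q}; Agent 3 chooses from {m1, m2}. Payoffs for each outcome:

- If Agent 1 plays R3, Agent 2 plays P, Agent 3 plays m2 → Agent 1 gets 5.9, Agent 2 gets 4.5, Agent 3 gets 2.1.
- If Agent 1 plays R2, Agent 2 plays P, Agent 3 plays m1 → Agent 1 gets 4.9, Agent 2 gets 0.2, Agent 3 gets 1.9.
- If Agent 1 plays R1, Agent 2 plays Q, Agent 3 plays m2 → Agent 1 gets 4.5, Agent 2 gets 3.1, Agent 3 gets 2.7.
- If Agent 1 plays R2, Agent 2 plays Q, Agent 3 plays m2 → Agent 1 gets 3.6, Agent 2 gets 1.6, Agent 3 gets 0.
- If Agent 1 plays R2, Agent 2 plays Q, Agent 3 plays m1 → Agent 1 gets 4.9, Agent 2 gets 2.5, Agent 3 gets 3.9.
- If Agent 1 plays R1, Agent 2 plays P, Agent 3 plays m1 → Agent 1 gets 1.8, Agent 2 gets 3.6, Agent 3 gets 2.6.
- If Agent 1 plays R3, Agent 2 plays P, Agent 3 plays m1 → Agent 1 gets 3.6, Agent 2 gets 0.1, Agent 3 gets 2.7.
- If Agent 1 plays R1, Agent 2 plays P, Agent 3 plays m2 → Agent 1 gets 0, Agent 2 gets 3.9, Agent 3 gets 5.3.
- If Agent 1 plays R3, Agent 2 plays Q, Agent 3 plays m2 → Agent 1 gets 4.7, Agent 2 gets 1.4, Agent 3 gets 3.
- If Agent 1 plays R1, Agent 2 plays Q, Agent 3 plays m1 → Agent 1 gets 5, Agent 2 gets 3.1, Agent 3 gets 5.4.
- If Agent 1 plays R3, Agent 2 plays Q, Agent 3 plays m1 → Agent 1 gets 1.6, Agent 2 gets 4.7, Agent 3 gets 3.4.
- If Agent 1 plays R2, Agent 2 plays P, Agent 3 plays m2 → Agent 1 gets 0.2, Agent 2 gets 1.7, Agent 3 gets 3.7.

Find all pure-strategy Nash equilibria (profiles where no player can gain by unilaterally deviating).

No pure-strategy Nash equilibrium.

Agent 1 against (P, m1): payoffs 1.8, 4.9, 3.6 → best response R2.
Agent 1 against (P, m2): payoffs 0, 0.2, 5.9 → best response R3.
Agent 1 against (Q, m1): payoffs 5, 4.9, 1.6 → best response R1.
Agent 1 against (Q, m2): payoffs 4.5, 3.6, 4.7 → best response R3.
Agent 2 against (R1, m1): payoffs 3.6, 3.1 → best response P.
Agent 2 against (R1, m2): payoffs 3.9, 3.1 → best response P.
Agent 2 against (R2, m1): payoffs 0.2, 2.5 → best response Q.
Agent 2 against (R2, m2): payoffs 1.7, 1.6 → best response P.
Agent 2 against (R3, m1): payoffs 0.1, 4.7 → best response Q.
Agent 2 against (R3, m2): payoffs 4.5, 1.4 → best response P.
Agent 3 against (R1, P): payoffs 2.6, 5.3 → best response m2.
Agent 3 against (R1, Q): payoffs 5.4, 2.7 → best response m1.
Agent 3 against (R2, P): payoffs 1.9, 3.7 → best response m2.
Agent 3 against (R2, Q): payoffs 3.9, 0 → best response m1.
Agent 3 against (R3, P): payoffs 2.7, 2.1 → best response m1.
Agent 3 against (R3, Q): payoffs 3.4, 3 → best response m1.
No profile is a mutual best response for all players.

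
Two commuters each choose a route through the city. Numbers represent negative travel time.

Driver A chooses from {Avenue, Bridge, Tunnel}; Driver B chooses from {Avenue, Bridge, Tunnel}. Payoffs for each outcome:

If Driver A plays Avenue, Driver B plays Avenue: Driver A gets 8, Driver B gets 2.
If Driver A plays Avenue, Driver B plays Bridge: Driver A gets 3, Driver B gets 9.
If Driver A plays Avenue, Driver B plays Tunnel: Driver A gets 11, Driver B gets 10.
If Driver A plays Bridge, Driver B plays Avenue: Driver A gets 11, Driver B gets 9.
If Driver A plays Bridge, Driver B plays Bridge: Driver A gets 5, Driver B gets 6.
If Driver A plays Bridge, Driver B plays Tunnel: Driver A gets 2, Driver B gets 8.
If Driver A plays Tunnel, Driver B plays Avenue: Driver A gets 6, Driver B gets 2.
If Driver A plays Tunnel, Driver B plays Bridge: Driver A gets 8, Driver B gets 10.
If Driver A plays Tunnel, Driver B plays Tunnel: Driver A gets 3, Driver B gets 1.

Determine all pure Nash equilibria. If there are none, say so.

(Avenue, Tunnel); (Bridge, Avenue); (Tunnel, Bridge)

(Avenue, Avenue): Driver A can switch to Bridge (8 → 11). Not NE.
(Avenue, Bridge): Driver A can switch to Bridge (3 → 5). Not NE.
(Avenue, Tunnel): Driver A gets 11, best alternative 3; Driver B gets 10, best alternative 9. No profitable deviation — NE.
(Bridge, Avenue): Driver A gets 11, best alternative 8; Driver B gets 9, best alternative 8. No profitable deviation — NE.
(Bridge, Bridge): Driver A can switch to Tunnel (5 → 8). Not NE.
(Bridge, Tunnel): Driver A can switch to Avenue (2 → 11). Not NE.
(Tunnel, Avenue): Driver A can switch to Avenue (6 → 8). Not NE.
(Tunnel, Bridge): Driver A gets 8, best alternative 5; Driver B gets 10, best alternative 2. No profitable deviation — NE.
(Tunnel, Tunnel): Driver A can switch to Avenue (3 → 11). Not NE.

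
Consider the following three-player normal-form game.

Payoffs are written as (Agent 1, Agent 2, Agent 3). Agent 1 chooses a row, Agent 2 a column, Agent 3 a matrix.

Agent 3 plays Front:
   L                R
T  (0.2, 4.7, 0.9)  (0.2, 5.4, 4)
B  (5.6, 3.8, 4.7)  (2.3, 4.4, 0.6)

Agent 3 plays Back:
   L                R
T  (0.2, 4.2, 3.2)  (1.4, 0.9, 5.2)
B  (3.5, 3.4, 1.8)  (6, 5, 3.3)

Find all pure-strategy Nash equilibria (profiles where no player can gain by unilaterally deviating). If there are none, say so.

(B, R, Back)

Check each profile: it is a Nash equilibrium iff no player can strictly gain by switching unilaterally.
(T, L, Front): Agent 1 can switch to B (0.2 → 5.6). Not NE.
(T, L, Back): Agent 1 can switch to B (0.2 → 3.5). Not NE.
(T, R, Front): Agent 1 can switch to B (0.2 → 2.3). Not NE.
(T, R, Back): Agent 1 can switch to B (1.4 → 6). Not NE.
(B, L, Front): Agent 2 can switch to R (3.8 → 4.4). Not NE.
(B, L, Back): Agent 2 can switch to R (3.4 → 5). Not NE.
(B, R, Front): Agent 3 can switch to Back (0.6 → 3.3). Not NE.
(B, R, Back): Agent 1 gets 6, best alternative 1.4; Agent 2 gets 5, best alternative 3.4; Agent 3 gets 3.3, best alternative 0.6. No profitable deviation — NE.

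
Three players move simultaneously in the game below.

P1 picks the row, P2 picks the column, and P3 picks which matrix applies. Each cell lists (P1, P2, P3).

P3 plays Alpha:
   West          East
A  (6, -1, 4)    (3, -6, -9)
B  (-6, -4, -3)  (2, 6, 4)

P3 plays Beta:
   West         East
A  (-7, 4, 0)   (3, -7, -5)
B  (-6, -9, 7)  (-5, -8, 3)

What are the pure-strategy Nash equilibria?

The unique pure-strategy Nash equilibrium is (A, West, Alpha).

(A, West, Alpha): P1 gets 6, best alternative -6; P2 gets -1, best alternative -6; P3 gets 4, best alternative 0. No profitable deviation — NE.
(A, West, Beta): P1 can switch to B (-7 → -6). Not NE.
(A, East, Alpha): P2 can switch to West (-6 → -1). Not NE.
(A, East, Beta): P2 can switch to West (-7 → 4). Not NE.
(B, West, Alpha): P1 can switch to A (-6 → 6). Not NE.
(B, West, Beta): P2 can switch to East (-9 → -8). Not NE.
(B, East, Alpha): P1 can switch to A (2 → 3). Not NE.
(The remaining 1 profile has a profitable deviation by the same check.)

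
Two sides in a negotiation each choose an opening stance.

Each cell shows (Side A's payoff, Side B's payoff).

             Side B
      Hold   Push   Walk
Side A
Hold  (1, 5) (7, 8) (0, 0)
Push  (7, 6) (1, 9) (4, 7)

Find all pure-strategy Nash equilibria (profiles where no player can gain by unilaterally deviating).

(Hold, Hold): Side A can switch to Push (1 → 7). Not NE.
(Hold, Push): Side A gets 7, best alternative 1; Side B gets 8, best alternative 5. No profitable deviation — NE.
(Hold, Walk): Side A can switch to Push (0 → 4). Not NE.
(Push, Hold): Side B can switch to Push (6 → 9). Not NE.
(Push, Push): Side A can switch to Hold (1 → 7). Not NE.
(Push, Walk): Side B can switch to Push (7 → 9). Not NE.

The unique pure-strategy Nash equilibrium is (Hold, Push).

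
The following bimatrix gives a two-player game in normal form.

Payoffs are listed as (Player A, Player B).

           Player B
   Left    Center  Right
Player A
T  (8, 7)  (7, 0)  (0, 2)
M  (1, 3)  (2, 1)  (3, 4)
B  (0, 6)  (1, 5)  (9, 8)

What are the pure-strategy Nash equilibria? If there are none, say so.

(T, Left) and (B, Right)

For each player, find the best response to each opponent profile; mutual best responses are the pure NE.
Player A against Left: payoffs 8, 1, 0 → best response T.
Player A against Center: payoffs 7, 2, 1 → best response T.
Player A against Right: payoffs 0, 3, 9 → best response B.
Player B against T: payoffs 7, 0, 2 → best response Left.
Player B against M: payoffs 3, 1, 4 → best response Right.
Player B against B: payoffs 6, 5, 8 → best response Right.
Mutual best responses: (T, Left); (B, Right).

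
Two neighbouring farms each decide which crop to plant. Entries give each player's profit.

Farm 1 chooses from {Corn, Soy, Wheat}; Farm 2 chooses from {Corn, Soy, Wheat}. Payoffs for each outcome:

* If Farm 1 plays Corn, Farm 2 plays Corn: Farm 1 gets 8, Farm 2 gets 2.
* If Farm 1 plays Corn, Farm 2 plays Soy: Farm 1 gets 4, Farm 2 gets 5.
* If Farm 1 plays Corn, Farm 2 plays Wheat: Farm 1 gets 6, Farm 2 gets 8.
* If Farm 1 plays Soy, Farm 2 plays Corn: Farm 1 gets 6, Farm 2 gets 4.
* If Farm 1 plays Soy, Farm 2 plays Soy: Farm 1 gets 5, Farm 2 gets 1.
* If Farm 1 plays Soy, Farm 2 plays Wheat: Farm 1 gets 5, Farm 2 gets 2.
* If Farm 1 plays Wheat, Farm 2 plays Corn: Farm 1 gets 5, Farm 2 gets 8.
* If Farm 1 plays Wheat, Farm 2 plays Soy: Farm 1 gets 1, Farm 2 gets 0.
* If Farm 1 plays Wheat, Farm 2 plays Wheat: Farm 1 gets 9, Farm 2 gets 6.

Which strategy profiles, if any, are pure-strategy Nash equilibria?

Farm 1 against Corn: payoffs 8, 6, 5 → best response Corn.
Farm 1 against Soy: payoffs 4, 5, 1 → best response Soy.
Farm 1 against Wheat: payoffs 6, 5, 9 → best response Wheat.
Farm 2 against Corn: payoffs 2, 5, 8 → best response Wheat.
Farm 2 against Soy: payoffs 4, 1, 2 → best response Corn.
Farm 2 against Wheat: payoffs 8, 0, 6 → best response Corn.
No profile is a mutual best response for all players.

No pure-strategy Nash equilibrium.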